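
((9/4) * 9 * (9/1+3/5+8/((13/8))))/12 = 1593/65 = 24.51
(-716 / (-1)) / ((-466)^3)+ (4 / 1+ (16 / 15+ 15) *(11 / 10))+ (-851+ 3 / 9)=-786466210019 / 948700275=-828.99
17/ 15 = 1.13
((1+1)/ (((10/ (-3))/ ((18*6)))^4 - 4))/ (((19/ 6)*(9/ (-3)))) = 2754990144/ 52344800861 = 0.05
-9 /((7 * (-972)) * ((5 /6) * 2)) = 1 /1260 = 0.00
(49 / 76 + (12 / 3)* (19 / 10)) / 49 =3133 / 18620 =0.17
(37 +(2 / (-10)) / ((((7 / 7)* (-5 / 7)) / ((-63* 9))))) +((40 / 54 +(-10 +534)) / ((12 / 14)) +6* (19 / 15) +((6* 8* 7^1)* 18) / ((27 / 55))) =25956526 / 2025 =12818.04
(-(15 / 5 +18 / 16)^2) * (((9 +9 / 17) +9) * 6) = -1891.74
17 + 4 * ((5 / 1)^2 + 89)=473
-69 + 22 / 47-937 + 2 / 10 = -236253 / 235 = -1005.33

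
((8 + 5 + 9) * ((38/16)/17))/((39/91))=1463/204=7.17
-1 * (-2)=2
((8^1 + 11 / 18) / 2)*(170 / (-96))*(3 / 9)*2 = -13175 / 2592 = -5.08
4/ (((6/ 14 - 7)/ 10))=-140/ 23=-6.09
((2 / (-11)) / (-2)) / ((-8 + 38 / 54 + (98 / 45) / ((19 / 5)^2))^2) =95004009 / 53357750699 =0.00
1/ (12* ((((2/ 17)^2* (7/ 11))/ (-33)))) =-34969/ 112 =-312.22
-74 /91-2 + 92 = 8116 /91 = 89.19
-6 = -6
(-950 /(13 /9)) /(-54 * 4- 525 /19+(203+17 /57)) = 25650 /1573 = 16.31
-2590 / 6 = -1295 / 3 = -431.67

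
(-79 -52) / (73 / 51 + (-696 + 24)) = 6681 / 34199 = 0.20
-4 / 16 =-1 / 4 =-0.25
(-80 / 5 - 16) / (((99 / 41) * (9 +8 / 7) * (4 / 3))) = -2296 / 2343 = -0.98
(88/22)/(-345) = -4/345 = -0.01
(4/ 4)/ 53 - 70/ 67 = -3643/ 3551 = -1.03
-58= -58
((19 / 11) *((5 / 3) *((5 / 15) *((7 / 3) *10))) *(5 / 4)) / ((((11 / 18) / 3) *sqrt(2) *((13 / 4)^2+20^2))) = 133000 *sqrt(2) / 794849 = 0.24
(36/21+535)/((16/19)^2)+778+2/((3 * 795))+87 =6931665029/4273920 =1621.85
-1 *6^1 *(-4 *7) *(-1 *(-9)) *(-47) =-71064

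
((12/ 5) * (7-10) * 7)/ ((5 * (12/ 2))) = -42/ 25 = -1.68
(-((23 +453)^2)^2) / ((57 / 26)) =-1334753778176 / 57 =-23416732950.46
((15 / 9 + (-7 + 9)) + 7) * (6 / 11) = 64 / 11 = 5.82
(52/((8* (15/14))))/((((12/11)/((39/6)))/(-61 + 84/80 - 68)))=-11100089/2400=-4625.04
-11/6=-1.83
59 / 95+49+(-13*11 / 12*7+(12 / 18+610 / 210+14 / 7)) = -225229 / 7980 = -28.22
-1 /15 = -0.07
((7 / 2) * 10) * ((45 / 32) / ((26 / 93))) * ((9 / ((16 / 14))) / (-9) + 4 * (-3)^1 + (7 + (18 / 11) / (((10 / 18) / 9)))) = 265969305 / 73216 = 3632.67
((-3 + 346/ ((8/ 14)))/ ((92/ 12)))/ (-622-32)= -1205/ 10028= -0.12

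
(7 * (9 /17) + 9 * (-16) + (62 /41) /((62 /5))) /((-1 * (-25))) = -3908 /697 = -5.61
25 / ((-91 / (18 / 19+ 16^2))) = -70.59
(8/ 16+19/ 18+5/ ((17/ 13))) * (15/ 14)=4115/ 714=5.76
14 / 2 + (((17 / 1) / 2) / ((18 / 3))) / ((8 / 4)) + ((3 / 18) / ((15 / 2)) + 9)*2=9271 / 360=25.75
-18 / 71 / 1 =-18 / 71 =-0.25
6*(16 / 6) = 16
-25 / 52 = -0.48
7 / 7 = 1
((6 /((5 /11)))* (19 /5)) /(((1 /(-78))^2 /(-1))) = -7629336 /25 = -305173.44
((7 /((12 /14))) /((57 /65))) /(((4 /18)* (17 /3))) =9555 /1292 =7.40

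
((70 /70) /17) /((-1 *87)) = -1 /1479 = -0.00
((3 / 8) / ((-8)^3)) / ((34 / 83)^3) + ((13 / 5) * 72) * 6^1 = 904106680539 / 804945920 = 1123.19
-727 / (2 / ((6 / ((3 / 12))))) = -8724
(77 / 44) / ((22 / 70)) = 245 / 44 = 5.57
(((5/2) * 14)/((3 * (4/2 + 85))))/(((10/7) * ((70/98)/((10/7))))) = 49/261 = 0.19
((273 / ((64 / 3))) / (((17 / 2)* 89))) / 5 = 819 / 242080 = 0.00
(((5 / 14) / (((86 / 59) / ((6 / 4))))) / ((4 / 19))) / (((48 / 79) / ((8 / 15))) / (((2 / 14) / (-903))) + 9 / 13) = -5756335 / 23742427296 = -0.00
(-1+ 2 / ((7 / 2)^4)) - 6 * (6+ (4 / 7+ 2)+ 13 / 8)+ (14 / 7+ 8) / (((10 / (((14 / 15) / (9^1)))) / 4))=-80061901 / 1296540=-61.75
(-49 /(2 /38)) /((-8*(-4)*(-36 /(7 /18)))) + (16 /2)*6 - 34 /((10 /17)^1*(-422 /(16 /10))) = 5308703191 /109382400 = 48.53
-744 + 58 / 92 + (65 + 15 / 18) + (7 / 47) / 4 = -8788517 / 12972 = -677.50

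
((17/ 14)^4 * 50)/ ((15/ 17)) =7099285/ 57624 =123.20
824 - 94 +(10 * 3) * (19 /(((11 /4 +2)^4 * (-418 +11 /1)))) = 2037869810 /2791613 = 730.00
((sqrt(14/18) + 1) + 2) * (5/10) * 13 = 25.23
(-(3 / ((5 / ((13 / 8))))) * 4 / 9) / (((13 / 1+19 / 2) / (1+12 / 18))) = -13 / 405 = -0.03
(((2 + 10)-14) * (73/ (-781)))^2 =21316/ 609961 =0.03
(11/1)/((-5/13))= -143/5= -28.60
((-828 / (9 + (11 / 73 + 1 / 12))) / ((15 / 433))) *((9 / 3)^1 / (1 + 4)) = -314067024 / 202225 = -1553.06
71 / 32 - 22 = -633 / 32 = -19.78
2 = 2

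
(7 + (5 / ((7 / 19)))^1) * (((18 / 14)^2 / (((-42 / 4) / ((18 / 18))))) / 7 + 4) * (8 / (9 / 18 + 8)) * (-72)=-1584230400 / 285719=-5544.71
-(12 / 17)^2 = -144 / 289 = -0.50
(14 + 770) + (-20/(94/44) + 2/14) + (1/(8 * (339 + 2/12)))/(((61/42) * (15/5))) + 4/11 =63314476839/81680830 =775.14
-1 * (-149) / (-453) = -0.33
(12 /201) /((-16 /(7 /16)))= -7 /4288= -0.00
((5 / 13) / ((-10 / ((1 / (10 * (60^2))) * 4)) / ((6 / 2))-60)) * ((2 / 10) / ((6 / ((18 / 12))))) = -1 / 1563120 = -0.00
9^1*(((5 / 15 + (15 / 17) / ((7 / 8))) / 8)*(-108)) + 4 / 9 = -348239 / 2142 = -162.58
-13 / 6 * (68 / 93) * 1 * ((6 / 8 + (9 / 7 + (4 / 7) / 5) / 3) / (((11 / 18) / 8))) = -129064 / 5115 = -25.23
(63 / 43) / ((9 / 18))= 126 / 43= 2.93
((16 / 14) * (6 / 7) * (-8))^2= 147456 / 2401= 61.41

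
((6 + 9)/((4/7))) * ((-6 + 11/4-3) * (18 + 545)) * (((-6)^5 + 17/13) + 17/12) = 597372346375/832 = 717995608.62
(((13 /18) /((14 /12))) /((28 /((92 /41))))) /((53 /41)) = 299 /7791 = 0.04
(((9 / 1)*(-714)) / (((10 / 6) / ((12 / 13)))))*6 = -1388016 / 65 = -21354.09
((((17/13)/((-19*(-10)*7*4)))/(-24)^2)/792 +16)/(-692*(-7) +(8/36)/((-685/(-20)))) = 69158123276569/20937649865932800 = 0.00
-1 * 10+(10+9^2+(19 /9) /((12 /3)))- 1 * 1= 2899 /36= 80.53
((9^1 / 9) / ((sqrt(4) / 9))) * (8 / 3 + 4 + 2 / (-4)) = 111 / 4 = 27.75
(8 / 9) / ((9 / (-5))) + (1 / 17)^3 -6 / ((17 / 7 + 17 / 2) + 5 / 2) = -17589646 / 18703791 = -0.94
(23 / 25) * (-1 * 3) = -69 / 25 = -2.76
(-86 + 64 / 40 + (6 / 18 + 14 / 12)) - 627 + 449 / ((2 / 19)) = 17778 / 5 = 3555.60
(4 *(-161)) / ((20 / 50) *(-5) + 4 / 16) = 368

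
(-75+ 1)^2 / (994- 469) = 5476 / 525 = 10.43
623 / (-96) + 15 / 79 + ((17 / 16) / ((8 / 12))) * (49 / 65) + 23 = 4412419 / 246480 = 17.90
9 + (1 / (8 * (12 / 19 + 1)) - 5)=1011 / 248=4.08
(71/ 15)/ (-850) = -0.01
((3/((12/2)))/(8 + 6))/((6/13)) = 13/168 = 0.08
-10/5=-2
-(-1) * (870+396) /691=1.83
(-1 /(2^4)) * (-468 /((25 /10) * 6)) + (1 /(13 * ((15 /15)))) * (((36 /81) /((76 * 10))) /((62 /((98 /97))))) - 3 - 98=-13242115243 /133691220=-99.05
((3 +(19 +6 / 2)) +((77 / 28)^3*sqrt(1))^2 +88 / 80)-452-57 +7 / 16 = -1023027 / 20480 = -49.95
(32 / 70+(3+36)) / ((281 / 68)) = 93908 / 9835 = 9.55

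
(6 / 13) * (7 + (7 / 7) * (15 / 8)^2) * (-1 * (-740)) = 373515 / 104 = 3591.49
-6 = -6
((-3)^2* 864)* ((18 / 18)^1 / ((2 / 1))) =3888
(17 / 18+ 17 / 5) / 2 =391 / 180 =2.17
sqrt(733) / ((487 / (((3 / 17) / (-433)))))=-3 * sqrt(733) / 3584807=-0.00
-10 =-10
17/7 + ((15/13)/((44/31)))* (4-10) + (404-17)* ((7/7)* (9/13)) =40883/154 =265.47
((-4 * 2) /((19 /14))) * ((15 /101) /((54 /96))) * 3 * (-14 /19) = 125440 /36461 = 3.44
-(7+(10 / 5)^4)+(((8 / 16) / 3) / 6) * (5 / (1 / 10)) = -389 / 18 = -21.61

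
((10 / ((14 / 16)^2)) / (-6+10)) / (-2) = -80 / 49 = -1.63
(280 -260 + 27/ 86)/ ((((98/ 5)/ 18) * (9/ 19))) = 165965/ 4214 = 39.38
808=808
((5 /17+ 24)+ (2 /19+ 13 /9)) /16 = 9391 /5814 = 1.62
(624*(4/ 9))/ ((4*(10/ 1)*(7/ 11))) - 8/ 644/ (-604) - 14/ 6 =892067/ 104190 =8.56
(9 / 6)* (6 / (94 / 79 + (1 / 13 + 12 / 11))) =101673 / 26635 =3.82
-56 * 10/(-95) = 112/19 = 5.89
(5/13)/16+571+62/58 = 3450865/6032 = 572.09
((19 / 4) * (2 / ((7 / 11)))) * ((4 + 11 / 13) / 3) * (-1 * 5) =-3135 / 26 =-120.58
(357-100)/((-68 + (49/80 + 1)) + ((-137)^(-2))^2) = -7242781422160/1870934442191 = -3.87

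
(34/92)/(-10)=-17/460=-0.04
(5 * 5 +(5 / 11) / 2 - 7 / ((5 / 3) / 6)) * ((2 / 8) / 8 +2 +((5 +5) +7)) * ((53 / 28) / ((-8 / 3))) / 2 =-0.18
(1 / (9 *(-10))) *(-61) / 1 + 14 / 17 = 2297 / 1530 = 1.50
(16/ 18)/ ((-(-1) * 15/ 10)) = 16/ 27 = 0.59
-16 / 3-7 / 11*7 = -323 / 33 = -9.79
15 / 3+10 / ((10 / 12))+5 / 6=107 / 6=17.83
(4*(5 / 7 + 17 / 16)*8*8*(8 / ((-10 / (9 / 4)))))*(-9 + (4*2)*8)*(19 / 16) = -374319 / 7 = -53474.14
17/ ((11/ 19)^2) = 6137/ 121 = 50.72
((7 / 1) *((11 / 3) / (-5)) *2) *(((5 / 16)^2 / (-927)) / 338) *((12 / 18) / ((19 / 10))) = 1925 / 1714519872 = 0.00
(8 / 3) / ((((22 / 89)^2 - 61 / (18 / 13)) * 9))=-126736 / 18817923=-0.01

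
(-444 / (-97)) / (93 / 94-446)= -41736 / 4057607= -0.01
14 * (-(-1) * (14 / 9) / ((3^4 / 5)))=980 / 729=1.34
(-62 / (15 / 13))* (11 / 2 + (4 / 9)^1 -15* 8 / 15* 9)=479167 / 135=3549.39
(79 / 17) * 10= 790 / 17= 46.47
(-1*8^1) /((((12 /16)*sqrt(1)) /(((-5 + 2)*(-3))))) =-96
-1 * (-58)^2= -3364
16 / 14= 1.14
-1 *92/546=-46/273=-0.17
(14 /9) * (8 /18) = 0.69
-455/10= -91/2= -45.50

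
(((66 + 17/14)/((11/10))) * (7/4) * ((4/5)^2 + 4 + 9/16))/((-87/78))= -25456873/51040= -498.76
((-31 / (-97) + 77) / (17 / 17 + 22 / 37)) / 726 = 46250 / 692483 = 0.07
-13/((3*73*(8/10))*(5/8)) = -26/219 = -0.12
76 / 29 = 2.62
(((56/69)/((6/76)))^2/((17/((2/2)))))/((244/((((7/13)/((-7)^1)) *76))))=-86039296/577647369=-0.15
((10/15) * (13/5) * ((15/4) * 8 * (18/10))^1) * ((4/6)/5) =12.48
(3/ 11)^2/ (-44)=-9/ 5324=-0.00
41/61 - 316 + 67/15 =-284438/915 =-310.86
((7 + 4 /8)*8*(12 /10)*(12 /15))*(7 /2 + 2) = 1584 /5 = 316.80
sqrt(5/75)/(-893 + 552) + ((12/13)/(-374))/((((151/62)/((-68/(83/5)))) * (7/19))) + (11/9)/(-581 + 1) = 599898337/65487682260- sqrt(15)/5115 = 0.01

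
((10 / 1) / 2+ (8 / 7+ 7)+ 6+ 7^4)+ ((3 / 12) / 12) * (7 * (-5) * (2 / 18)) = 7318267 / 3024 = 2420.06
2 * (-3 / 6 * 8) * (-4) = 32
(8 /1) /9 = 8 /9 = 0.89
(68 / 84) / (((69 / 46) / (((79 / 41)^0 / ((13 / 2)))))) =68 / 819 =0.08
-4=-4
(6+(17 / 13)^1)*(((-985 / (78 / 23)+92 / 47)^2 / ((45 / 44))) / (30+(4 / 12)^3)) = 233774190548129 / 11807769909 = 19798.34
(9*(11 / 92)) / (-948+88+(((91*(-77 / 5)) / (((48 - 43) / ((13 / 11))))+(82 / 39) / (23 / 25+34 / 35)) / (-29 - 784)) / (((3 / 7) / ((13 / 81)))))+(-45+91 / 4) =-4316383295669717 / 193983843944362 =-22.25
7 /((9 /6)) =14 /3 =4.67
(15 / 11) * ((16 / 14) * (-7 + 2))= -600 / 77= -7.79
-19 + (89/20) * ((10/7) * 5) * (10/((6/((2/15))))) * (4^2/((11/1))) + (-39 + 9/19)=-622169/13167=-47.25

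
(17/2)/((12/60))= 85/2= 42.50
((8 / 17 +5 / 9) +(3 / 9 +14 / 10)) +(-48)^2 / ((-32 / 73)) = -5253.24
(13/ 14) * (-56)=-52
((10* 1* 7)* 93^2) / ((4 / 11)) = 1664932.50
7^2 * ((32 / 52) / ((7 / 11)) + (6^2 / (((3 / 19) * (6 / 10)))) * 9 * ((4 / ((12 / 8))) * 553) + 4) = 3212623484 / 13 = 247124883.38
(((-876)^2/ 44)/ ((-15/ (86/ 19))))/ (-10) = 2749764/ 5225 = 526.27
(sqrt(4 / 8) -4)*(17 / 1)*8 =-544 + 68*sqrt(2) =-447.83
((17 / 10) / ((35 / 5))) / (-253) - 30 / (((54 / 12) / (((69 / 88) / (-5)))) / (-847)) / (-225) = 1567838 / 398475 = 3.93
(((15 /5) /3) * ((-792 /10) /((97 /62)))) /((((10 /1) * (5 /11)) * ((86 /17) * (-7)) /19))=21808314 /3649625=5.98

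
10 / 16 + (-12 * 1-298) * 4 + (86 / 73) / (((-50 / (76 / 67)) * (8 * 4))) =-1239.38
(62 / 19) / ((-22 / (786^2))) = -19151676 / 209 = -91634.81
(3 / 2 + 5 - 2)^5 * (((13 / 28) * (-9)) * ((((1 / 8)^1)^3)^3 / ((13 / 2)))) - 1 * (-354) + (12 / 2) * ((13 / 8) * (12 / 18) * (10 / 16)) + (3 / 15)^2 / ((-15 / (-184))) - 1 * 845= -10968684711439879 / 22548578304000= -486.45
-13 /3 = -4.33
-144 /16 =-9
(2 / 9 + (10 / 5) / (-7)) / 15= -4 / 945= -0.00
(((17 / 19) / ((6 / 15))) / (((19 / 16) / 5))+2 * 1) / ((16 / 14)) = 9.99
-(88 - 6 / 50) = -87.88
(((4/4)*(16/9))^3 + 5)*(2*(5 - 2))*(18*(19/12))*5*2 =1470790/81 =18157.90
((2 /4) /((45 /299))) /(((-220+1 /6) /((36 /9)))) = -1196 /19785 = -0.06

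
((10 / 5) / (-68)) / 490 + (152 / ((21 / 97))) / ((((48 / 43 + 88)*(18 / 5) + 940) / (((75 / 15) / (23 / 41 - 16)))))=-386784564331 / 2144030894460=-0.18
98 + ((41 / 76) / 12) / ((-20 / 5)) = 97.99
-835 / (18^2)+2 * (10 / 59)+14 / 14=-23669 / 19116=-1.24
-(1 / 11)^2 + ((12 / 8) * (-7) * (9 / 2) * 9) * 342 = -35195393 / 242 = -145435.51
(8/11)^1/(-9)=-8/99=-0.08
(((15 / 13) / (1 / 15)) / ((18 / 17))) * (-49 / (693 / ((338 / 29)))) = -38675 / 2871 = -13.47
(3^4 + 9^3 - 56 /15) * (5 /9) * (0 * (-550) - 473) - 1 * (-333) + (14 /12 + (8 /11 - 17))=-125661335 /594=-211551.07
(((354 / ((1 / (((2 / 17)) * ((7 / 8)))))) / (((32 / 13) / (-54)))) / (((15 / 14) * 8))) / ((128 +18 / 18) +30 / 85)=-338247 / 469120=-0.72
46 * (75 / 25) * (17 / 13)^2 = 39882 / 169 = 235.99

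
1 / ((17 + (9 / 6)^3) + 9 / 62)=248 / 5089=0.05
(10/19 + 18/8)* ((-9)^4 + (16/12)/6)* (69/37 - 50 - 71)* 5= -3613330690/333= -10850842.91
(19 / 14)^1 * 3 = 57 / 14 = 4.07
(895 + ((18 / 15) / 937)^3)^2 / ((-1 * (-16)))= 50064.06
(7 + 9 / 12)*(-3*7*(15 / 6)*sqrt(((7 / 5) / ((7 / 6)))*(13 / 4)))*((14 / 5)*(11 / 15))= -16709*sqrt(390) / 200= -1649.88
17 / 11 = 1.55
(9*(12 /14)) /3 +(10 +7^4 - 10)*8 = 134474 /7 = 19210.57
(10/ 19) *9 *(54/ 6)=810/ 19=42.63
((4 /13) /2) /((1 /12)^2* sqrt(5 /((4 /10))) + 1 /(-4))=-20736 /33371- 1440* sqrt(2) /33371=-0.68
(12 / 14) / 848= 3 / 2968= 0.00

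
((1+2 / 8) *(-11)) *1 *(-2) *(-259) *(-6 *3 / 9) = 14245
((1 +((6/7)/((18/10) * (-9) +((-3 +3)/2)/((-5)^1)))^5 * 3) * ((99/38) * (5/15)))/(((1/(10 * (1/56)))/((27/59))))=4421299299065/62301196423368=0.07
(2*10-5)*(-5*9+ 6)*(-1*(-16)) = -9360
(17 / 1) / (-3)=-17 / 3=-5.67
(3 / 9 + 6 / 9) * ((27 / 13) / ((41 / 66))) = 1782 / 533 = 3.34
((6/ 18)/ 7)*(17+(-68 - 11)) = -2.95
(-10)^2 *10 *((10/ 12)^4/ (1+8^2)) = 15625/ 2106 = 7.42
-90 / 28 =-45 / 14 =-3.21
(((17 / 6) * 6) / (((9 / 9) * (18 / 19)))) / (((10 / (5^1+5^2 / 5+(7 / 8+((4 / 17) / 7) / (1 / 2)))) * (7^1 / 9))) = 197923 / 7840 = 25.25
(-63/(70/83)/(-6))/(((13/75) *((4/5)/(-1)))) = -18675/208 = -89.78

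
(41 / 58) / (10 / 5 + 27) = 41 / 1682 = 0.02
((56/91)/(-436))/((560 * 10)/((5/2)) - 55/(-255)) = -102/161893667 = -0.00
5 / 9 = 0.56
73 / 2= 36.50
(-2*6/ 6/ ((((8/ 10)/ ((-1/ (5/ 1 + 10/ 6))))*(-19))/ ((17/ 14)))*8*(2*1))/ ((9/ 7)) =-17/ 57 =-0.30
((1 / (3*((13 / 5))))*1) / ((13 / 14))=70 / 507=0.14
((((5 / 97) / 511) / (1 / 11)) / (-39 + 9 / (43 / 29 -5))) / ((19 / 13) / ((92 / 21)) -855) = 2236520 / 71591687670951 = 0.00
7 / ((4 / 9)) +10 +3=28.75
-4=-4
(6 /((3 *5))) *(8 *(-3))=-48 /5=-9.60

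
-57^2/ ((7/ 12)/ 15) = -584820/ 7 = -83545.71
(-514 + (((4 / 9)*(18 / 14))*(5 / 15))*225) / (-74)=1649 / 259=6.37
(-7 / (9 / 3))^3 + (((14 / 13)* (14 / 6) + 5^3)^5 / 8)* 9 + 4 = 337947926869293917 / 8911032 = 37924667633.25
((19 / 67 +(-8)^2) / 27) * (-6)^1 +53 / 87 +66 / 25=-11.04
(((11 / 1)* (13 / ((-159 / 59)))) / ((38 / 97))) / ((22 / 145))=-10787855 / 12084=-892.74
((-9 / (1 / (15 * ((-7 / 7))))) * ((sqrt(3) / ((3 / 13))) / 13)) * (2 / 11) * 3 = 270 * sqrt(3) / 11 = 42.51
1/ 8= 0.12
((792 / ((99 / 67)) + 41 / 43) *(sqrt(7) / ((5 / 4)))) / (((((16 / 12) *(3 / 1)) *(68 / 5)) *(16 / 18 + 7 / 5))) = 1039005 *sqrt(7) / 301172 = 9.13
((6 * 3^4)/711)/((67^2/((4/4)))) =54/354631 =0.00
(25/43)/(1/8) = 200/43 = 4.65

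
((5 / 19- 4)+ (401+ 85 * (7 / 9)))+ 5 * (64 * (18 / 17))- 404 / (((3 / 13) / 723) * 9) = -406499447 / 2907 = -139834.69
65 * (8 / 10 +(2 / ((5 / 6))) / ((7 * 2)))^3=59.59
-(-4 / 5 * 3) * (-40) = -96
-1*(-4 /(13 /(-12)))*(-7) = 336 /13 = 25.85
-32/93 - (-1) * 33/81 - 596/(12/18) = -893.94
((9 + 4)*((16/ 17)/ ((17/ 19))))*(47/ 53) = 185744/ 15317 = 12.13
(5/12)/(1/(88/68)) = 55/102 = 0.54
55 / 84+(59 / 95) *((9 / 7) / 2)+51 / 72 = 28127 / 15960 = 1.76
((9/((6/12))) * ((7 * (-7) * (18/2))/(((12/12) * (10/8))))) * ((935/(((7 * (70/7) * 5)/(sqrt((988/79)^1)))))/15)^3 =-1586.55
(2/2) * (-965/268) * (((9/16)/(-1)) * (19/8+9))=790335/34304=23.04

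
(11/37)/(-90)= -11/3330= -0.00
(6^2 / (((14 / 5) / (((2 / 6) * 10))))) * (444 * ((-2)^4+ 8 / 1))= 3196800 / 7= 456685.71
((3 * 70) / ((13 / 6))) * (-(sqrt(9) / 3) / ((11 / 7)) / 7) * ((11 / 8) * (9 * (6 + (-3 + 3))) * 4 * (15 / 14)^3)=-3218.70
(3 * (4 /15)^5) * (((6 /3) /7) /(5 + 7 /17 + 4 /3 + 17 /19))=661504 /4372396875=0.00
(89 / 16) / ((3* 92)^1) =89 / 4416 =0.02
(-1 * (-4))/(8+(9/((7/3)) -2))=28/69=0.41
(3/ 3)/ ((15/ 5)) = 0.33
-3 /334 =-0.01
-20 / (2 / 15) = -150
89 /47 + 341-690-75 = -19839 /47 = -422.11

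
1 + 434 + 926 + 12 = 1373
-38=-38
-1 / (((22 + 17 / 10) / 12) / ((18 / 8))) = -90 / 79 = -1.14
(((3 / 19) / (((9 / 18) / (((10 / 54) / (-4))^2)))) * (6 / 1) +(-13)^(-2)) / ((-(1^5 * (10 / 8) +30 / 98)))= -508669 / 79327755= -0.01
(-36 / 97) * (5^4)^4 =-5493164062500 / 97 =-56630557345.36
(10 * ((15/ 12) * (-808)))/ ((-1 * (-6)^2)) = 2525/ 9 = 280.56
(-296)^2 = 87616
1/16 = 0.06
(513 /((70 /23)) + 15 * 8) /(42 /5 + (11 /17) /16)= 2747064 /80353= 34.19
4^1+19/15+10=229/15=15.27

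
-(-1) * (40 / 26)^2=400 / 169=2.37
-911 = -911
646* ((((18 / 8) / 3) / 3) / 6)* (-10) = -269.17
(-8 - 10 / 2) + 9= -4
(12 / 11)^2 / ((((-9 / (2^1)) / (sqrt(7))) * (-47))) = 32 * sqrt(7) / 5687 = 0.01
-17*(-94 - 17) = 1887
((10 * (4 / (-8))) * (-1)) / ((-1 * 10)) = -1 / 2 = -0.50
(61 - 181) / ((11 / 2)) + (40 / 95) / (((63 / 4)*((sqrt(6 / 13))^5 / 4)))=-240 / 11 + 2704*sqrt(78) / 32319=-21.08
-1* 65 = -65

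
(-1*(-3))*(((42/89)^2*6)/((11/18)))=6.56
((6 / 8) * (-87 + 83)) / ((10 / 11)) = -33 / 10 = -3.30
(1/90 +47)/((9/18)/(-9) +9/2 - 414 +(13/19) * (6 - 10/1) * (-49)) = -0.17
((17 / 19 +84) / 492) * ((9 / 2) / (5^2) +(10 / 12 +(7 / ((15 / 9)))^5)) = 19778288239 / 87637500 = 225.68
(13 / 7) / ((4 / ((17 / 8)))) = 0.99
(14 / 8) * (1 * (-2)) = -7 / 2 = -3.50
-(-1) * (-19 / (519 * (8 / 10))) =-95 / 2076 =-0.05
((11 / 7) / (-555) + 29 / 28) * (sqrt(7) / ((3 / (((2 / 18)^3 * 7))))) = 16051 * sqrt(7) / 4855140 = 0.01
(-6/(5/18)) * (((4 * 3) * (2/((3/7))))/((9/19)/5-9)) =6384/47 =135.83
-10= -10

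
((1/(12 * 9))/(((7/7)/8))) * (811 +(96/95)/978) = 8372234/139365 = 60.07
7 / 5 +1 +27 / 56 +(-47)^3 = -103820.12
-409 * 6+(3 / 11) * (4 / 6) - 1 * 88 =-27960 / 11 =-2541.82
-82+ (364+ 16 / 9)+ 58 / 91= 232936 / 819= 284.42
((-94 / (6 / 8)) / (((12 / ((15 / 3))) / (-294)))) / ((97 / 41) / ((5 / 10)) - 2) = 67445 / 12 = 5620.42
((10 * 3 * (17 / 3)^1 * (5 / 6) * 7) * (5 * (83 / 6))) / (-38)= -1805.01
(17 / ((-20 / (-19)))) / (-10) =-323 / 200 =-1.62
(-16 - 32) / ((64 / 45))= -135 / 4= -33.75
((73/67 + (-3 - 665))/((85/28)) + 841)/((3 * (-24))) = -1179457/136680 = -8.63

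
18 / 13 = 1.38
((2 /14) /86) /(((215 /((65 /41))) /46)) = 299 /530663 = 0.00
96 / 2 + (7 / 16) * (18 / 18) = 775 / 16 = 48.44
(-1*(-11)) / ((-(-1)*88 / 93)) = 93 / 8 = 11.62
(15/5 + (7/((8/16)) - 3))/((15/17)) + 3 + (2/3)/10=284/15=18.93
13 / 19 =0.68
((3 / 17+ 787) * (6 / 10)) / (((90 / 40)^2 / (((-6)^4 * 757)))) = 7779973632 / 85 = 91529101.55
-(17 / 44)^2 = -289 / 1936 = -0.15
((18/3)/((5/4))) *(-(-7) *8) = 1344/5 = 268.80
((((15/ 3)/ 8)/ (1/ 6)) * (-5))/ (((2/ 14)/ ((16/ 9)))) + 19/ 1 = -643/ 3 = -214.33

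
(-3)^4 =81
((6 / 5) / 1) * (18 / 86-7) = -1752 / 215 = -8.15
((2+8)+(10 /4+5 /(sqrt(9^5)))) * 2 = 25.04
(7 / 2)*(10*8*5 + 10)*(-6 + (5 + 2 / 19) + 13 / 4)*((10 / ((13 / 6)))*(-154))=-593358150 / 247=-2402259.72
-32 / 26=-16 / 13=-1.23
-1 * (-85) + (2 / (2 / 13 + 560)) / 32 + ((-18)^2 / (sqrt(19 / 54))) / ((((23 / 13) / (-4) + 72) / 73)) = 9903533 / 116512 + 3689712 * sqrt(114) / 70699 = 642.23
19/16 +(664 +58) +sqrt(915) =sqrt(915) +11571/16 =753.44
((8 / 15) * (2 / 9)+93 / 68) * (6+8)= 95501 / 4590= 20.81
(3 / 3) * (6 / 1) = 6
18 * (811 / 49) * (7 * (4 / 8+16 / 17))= 51093 / 17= 3005.47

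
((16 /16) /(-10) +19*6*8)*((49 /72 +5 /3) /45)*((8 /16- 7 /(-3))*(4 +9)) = 340585531 /194400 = 1751.98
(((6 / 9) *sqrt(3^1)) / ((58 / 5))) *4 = 20 *sqrt(3) / 87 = 0.40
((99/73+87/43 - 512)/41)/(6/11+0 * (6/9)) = -8781080/386097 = -22.74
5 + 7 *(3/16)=101/16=6.31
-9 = -9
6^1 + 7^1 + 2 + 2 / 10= 76 / 5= 15.20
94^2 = 8836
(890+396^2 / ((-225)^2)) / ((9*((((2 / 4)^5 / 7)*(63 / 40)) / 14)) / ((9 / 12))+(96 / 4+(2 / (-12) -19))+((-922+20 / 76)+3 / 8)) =-28507675392 / 29255397625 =-0.97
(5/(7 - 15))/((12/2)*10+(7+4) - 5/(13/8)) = -0.01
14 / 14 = 1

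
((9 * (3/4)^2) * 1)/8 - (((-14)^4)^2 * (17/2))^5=-39758136950748272978532549651041318956253227545264047/128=-310610444927720882644785500000000000000000000000000.00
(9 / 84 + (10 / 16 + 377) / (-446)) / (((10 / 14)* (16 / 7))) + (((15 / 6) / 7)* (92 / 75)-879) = -5269026149 / 5994240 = -879.01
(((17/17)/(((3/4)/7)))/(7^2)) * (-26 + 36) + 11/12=79/28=2.82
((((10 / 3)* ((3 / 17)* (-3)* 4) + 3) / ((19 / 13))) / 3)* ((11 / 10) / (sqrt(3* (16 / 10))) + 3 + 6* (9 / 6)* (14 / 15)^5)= -236493751 / 27253125 - 3289* sqrt(30) / 38760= -9.14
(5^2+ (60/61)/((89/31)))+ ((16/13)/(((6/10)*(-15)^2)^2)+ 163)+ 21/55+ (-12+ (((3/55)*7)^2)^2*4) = 83242877589836867/470805448595625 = 176.81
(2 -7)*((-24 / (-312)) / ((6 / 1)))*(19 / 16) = -95 / 1248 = -0.08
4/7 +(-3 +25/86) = -1287/602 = -2.14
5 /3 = 1.67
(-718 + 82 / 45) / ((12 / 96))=-257824 / 45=-5729.42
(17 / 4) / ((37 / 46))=391 / 74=5.28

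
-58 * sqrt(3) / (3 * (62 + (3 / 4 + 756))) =-232 * sqrt(3) / 9825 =-0.04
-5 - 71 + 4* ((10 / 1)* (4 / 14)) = -452 / 7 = -64.57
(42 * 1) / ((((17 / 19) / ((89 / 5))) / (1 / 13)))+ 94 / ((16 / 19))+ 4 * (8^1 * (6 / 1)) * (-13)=-20509699 / 8840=-2320.10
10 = 10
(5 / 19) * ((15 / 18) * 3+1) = 35 / 38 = 0.92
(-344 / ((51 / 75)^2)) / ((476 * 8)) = -26875 / 137564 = -0.20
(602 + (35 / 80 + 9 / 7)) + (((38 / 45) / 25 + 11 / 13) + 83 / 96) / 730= 1443797707531 / 2391480000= 603.73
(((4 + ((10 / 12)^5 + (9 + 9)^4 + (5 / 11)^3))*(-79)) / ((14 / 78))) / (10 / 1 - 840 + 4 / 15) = 43931866363775 / 788889024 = 55688.27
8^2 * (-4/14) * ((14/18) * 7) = -896/9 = -99.56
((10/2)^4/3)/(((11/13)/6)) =16250/11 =1477.27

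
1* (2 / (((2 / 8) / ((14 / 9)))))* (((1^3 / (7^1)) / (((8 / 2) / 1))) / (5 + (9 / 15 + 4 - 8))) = 5 / 18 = 0.28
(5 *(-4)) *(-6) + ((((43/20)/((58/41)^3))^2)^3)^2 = 1496518859966499758494680266834209478223851406755484741209801763281971884035361841/12467165256423724679798918151096818140187824653647471663345802674176000000000000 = 120.04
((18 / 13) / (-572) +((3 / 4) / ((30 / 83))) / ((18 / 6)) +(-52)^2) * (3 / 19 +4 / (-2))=-4223534539 / 847704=-4982.32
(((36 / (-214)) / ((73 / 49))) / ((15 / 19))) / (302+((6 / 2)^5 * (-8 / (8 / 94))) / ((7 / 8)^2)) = 136857 / 28258049975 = 0.00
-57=-57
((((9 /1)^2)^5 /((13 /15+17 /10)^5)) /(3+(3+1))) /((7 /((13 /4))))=275368798068975000 /132632423693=2076180.10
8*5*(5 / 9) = 200 / 9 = 22.22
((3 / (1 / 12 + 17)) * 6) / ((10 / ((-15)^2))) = 972 / 41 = 23.71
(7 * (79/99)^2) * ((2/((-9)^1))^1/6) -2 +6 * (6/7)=5515985/1852389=2.98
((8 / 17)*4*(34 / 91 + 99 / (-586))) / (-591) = -174640 / 267883161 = -0.00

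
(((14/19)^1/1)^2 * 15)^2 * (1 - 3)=-17287200/130321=-132.65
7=7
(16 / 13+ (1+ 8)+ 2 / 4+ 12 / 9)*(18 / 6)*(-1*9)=-8469 / 26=-325.73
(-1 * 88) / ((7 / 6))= -528 / 7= -75.43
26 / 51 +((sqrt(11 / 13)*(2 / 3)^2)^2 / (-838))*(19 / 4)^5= 26415119 / 960066432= 0.03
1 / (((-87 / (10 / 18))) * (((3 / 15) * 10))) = -5 / 1566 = -0.00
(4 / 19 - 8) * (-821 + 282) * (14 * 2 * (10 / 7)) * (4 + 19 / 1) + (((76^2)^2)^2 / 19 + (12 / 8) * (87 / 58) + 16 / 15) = 66782091650716741 / 1140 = 58580782149751.53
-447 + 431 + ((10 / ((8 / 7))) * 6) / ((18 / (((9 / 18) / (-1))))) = -419 / 24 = -17.46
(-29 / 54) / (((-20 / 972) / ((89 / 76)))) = 23229 / 760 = 30.56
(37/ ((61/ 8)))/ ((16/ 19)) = 703/ 122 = 5.76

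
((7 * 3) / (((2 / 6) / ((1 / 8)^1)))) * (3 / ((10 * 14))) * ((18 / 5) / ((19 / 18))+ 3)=16443 / 15200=1.08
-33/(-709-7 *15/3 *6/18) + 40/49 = 0.86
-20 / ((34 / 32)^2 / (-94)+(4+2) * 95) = -481280 / 13716191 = -0.04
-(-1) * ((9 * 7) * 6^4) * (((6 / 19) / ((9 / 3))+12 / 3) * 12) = 76422528 / 19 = 4022238.32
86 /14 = 43 /7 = 6.14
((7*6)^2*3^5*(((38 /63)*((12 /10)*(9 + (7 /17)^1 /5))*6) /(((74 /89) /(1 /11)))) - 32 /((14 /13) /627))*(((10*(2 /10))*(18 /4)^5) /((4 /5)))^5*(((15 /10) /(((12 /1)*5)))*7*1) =2485474707937425556477885100434982475 /3714609840128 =669107878056926632188805.70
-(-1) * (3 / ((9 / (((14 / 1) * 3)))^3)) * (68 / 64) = 323.94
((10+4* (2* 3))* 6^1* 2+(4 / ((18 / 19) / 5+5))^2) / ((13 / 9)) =893775528 / 3159637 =282.87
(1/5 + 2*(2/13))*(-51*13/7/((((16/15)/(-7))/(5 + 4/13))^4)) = -132485891009558625/1871773696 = -70780934.30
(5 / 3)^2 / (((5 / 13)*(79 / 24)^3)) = 99840 / 493039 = 0.20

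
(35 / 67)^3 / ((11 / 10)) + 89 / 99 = 30626657 / 29775537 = 1.03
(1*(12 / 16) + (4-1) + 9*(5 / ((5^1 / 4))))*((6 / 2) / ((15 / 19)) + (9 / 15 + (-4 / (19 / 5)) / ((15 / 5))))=30581 / 190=160.95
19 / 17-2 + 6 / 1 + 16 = 359 / 17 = 21.12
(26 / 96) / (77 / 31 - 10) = -403 / 11184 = -0.04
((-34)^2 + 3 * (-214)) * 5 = 2570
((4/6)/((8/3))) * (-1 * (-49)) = 49/4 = 12.25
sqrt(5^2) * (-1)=-5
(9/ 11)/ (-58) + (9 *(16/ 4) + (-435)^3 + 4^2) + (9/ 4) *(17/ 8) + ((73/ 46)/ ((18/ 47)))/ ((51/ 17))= -521794774575629/ 6339168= -82312816.85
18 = 18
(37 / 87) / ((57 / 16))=592 / 4959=0.12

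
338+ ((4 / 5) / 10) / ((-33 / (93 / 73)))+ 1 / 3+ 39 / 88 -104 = 113113837 / 481800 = 234.77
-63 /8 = -7.88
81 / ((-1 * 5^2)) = -81 / 25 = -3.24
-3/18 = -1/6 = -0.17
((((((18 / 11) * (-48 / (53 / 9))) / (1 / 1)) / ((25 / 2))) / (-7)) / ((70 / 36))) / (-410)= -139968 / 732029375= -0.00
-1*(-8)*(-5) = -40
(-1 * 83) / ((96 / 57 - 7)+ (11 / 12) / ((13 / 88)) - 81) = 61503 / 59362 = 1.04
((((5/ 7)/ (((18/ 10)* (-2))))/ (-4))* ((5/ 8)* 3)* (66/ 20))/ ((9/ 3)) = 275/ 2688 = 0.10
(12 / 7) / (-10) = -6 / 35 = -0.17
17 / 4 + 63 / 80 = 403 / 80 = 5.04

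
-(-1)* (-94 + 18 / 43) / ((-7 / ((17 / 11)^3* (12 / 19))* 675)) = 79079648 / 1712697525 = 0.05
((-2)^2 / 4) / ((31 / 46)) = 46 / 31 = 1.48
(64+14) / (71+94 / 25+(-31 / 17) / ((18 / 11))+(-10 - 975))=-45900 / 536297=-0.09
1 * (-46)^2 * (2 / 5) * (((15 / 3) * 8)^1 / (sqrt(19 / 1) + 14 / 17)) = -8057728 / 5295 + 9784384 * sqrt(19) / 5295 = 6532.84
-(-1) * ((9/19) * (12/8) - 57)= -2139/38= -56.29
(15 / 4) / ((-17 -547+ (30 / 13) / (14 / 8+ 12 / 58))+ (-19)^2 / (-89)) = -3939585 / 595535948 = -0.01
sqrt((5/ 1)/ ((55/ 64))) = 2.41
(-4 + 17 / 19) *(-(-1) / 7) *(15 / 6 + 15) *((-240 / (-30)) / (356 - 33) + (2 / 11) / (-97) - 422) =21451015270 / 6548179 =3275.87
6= 6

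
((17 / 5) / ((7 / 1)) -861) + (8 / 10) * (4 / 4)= -6018 / 7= -859.71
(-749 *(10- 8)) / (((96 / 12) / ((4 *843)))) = -631407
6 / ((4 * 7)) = 3 / 14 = 0.21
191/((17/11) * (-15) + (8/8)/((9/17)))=-18909/2108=-8.97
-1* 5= -5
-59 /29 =-2.03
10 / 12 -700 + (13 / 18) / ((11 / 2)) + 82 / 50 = -3452107 / 4950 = -697.40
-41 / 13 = -3.15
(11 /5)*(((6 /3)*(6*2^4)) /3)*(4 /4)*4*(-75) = -42240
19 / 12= 1.58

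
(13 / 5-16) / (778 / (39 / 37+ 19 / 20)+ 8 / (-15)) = -0.03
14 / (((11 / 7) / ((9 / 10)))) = 441 / 55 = 8.02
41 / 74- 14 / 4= -109 / 37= -2.95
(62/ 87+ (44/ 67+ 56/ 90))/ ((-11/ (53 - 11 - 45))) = 174134/ 320595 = 0.54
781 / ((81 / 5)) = 3905 / 81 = 48.21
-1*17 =-17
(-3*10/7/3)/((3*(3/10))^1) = -100/63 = -1.59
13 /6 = 2.17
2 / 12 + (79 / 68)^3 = 1.73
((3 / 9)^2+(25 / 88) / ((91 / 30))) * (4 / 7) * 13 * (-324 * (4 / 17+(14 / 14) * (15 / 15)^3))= -608.81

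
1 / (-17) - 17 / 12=-301 / 204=-1.48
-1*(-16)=16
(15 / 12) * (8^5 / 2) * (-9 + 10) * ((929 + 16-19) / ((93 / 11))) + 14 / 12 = 417218777 / 186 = 2243111.70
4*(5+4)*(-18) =-648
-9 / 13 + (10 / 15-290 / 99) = -2.95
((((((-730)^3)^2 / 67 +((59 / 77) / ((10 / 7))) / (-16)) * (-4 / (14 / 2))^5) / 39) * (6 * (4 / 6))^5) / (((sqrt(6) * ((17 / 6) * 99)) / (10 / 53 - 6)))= 684525417379356501213184 * sqrt(6) / 54864494685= 30561440475702.21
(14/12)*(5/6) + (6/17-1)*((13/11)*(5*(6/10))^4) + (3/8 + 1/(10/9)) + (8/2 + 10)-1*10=-340847/6120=-55.69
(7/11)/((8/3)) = 0.24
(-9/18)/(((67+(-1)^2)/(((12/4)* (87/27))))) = -29/408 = -0.07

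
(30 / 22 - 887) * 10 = -97420 / 11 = -8856.36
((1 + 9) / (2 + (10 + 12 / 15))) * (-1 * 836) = -5225 / 8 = -653.12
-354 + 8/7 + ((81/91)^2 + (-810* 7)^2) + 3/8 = 2129777028451/66248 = 32148548.31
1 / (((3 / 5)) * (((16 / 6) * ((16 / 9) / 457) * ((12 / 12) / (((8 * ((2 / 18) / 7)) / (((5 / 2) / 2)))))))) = 457 / 28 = 16.32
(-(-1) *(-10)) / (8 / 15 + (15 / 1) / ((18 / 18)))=-150 / 233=-0.64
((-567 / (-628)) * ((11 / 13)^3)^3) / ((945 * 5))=7073843073 / 166490640156100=0.00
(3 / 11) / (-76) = -3 / 836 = -0.00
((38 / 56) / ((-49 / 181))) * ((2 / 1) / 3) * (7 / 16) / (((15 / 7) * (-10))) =3439 / 100800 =0.03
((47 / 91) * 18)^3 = 605495736 / 753571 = 803.50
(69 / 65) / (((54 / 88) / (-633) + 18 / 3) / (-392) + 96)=83704544 / 7568595515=0.01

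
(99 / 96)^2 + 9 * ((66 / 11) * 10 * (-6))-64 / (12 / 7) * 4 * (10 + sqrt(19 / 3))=-14537533 / 3072-448 * sqrt(57) / 9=-5108.08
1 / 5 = 0.20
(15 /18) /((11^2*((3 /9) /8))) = 20 /121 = 0.17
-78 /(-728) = 3 /28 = 0.11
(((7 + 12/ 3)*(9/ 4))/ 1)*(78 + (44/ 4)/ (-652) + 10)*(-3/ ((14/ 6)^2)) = -21905235/ 18256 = -1199.89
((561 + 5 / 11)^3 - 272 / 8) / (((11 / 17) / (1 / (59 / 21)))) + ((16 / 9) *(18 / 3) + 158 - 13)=252296917116535 / 2591457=97357169.00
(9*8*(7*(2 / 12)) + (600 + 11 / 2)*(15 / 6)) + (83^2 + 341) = 35311 / 4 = 8827.75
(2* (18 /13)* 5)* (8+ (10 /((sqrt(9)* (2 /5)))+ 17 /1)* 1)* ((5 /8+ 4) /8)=13875 /52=266.83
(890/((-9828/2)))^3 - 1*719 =-719.01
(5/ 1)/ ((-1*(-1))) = 5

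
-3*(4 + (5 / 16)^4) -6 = -1181523 / 65536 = -18.03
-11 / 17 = -0.65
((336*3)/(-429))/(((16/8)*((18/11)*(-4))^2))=-77/2808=-0.03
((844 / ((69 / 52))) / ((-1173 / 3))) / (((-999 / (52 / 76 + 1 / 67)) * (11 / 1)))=39060320 / 377409150063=0.00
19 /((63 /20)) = 6.03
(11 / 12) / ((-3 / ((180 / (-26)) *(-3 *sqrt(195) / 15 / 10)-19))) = 209 / 36-11 *sqrt(195) / 260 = 5.21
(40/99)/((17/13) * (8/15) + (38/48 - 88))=-20800/4453581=-0.00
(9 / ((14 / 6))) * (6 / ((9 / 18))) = 324 / 7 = 46.29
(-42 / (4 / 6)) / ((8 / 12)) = -189 / 2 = -94.50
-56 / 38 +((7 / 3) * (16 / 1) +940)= 55624 / 57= 975.86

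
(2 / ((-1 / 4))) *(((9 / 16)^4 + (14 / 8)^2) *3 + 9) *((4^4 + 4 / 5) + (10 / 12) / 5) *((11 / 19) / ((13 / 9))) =-23710172211 / 1556480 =-15233.20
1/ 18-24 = -431/ 18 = -23.94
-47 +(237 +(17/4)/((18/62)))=7367/36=204.64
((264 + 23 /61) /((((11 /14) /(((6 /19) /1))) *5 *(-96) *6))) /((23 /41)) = -4628449 /70374480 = -0.07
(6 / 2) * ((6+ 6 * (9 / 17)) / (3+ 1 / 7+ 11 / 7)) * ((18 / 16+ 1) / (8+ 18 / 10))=195 / 154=1.27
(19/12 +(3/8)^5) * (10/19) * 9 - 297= -90109257/311296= -289.46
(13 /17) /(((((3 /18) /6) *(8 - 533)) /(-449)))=70044 /2975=23.54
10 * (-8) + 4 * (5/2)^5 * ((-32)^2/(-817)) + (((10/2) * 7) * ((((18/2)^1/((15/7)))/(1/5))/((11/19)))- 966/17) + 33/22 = 196970583/305558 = 644.63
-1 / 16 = -0.06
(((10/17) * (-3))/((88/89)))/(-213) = 0.01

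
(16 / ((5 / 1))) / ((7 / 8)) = 128 / 35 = 3.66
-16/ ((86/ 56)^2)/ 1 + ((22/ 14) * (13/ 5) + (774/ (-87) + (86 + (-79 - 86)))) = -90.60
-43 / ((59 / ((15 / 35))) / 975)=-125775 / 413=-304.54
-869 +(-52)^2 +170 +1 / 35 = 70176 / 35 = 2005.03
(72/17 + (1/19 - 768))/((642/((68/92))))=-246679/280554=-0.88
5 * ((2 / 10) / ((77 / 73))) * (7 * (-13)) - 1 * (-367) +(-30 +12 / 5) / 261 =1342774 / 4785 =280.62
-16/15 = -1.07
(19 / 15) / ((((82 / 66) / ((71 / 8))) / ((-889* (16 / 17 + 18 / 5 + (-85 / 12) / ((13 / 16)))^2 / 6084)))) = -23.07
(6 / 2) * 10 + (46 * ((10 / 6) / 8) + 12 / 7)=3469 / 84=41.30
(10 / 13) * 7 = 70 / 13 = 5.38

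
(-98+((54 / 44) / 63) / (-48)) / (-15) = 80491 / 12320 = 6.53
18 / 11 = 1.64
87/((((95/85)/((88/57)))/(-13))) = -563992/361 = -1562.30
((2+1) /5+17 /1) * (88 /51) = 30.37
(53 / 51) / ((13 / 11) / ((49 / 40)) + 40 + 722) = 0.00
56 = 56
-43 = -43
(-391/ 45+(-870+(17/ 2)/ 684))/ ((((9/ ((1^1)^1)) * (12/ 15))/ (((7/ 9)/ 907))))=-42071029/ 402011424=-0.10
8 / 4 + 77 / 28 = 19 / 4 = 4.75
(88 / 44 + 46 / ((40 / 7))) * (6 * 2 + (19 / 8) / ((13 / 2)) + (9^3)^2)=1110950115 / 208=5341106.32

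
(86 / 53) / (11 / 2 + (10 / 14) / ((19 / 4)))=22876 / 79659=0.29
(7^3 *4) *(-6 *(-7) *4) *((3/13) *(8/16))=345744/13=26595.69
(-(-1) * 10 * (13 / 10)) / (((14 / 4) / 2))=52 / 7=7.43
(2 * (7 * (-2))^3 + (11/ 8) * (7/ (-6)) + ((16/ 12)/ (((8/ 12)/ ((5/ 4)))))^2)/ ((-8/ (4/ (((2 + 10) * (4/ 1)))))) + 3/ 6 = 265505/ 4608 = 57.62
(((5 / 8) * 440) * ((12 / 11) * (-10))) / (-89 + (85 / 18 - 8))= 54000 / 1661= 32.51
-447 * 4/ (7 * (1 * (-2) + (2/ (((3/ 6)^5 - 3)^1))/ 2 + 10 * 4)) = -84930/ 12523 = -6.78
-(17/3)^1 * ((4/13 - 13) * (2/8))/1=935/52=17.98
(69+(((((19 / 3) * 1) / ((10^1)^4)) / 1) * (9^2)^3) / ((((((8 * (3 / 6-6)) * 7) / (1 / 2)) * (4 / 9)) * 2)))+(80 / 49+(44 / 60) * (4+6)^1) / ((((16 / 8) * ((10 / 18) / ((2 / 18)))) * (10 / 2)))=70956159523 / 1034880000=68.56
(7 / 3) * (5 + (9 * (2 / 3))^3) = 1547 / 3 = 515.67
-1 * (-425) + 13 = 438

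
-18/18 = -1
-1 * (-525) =525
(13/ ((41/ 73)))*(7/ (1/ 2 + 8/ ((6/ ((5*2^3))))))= 39858/ 13243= 3.01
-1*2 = -2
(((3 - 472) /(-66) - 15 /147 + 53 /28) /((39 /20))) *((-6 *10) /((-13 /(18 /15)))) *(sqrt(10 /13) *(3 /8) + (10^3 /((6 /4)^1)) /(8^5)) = 8.83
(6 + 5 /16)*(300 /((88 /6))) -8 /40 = 113449 /880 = 128.92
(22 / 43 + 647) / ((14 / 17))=473331 / 602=786.26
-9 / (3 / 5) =-15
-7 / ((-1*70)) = 1 / 10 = 0.10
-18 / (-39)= 6 / 13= 0.46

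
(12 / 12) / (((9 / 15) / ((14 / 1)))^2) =4900 / 9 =544.44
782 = 782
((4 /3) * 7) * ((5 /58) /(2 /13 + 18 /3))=91 /696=0.13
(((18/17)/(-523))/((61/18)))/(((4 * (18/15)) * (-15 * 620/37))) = 333/672515240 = 0.00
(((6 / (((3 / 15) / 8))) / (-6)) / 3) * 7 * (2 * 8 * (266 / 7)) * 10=-1702400 / 3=-567466.67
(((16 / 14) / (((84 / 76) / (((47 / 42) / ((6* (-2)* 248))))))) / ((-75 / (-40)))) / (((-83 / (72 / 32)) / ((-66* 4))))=-19646 / 13238085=-0.00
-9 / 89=-0.10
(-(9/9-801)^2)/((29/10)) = -6400000/29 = -220689.66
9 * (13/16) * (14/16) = 819/128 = 6.40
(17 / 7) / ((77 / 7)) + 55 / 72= 5459 / 5544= 0.98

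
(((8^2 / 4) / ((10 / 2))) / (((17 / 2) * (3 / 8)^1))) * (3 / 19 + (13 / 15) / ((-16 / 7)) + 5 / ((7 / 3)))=981392 / 508725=1.93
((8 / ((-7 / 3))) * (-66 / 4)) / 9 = 44 / 7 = 6.29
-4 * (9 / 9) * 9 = -36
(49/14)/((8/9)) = 63/16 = 3.94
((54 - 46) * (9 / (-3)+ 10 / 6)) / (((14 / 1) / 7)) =-16 / 3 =-5.33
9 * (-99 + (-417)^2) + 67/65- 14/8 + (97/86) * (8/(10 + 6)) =4371687016/2795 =1564109.84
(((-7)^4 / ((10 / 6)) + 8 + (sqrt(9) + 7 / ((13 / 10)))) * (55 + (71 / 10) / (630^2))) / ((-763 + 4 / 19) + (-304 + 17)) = -8183227326577 / 107203516875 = -76.33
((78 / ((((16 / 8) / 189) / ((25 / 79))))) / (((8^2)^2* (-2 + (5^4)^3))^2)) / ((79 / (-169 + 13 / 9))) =-7719075 / 1560249974436864104706605056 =-0.00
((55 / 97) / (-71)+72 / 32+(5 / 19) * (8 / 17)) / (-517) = -21051369 / 4600268068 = -0.00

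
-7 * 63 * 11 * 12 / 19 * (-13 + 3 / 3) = 698544 / 19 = 36765.47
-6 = -6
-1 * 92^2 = -8464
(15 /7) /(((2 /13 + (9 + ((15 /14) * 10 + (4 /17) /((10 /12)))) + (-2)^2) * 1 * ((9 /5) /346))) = 4779125 /280206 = 17.06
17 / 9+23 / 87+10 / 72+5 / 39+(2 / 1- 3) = 19277 / 13572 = 1.42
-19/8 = -2.38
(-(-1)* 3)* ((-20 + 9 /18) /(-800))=117 /1600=0.07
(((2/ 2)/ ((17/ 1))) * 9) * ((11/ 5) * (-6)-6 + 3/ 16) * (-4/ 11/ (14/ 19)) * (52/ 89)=3381183/ 1165010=2.90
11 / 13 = 0.85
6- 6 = 0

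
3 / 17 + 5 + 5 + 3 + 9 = 377 / 17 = 22.18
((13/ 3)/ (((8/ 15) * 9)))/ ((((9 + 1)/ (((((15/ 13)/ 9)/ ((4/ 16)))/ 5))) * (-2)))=-1/ 216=-0.00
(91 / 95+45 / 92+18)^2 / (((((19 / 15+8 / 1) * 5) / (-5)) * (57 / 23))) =-28888781089 / 1754257840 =-16.47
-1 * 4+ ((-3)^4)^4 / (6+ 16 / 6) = 129140059 / 26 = 4966925.35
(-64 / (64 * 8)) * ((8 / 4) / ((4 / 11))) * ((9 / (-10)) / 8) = 99 / 1280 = 0.08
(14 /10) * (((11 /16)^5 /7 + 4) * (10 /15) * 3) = 29521179 /2621440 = 11.26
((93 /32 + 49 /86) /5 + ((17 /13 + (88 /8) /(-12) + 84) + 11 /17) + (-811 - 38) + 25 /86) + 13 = -3420970591 /4561440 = -749.98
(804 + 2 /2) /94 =805 /94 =8.56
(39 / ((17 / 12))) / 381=156 / 2159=0.07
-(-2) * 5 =10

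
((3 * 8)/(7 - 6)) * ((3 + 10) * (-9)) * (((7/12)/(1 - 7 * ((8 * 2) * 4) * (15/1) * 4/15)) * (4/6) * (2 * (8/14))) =416/597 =0.70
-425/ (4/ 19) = -8075/ 4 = -2018.75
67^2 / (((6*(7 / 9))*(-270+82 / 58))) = -390543 / 109046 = -3.58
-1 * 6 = -6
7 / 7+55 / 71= 126 / 71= 1.77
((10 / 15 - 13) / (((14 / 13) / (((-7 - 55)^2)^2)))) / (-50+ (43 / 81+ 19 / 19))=3690389916 / 1057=3491381.19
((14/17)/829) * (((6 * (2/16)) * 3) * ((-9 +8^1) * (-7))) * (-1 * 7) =-3087/28186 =-0.11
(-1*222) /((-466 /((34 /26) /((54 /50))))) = 15725 /27261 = 0.58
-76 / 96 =-19 / 24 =-0.79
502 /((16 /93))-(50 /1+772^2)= -4744929 /8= -593116.12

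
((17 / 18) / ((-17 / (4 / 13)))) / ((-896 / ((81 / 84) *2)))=3 / 81536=0.00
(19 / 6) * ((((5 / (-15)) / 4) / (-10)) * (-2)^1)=-19 / 360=-0.05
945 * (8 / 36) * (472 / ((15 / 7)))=46256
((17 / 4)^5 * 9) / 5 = 12778713 / 5120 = 2495.84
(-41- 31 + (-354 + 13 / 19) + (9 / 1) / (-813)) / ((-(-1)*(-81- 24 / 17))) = 37230136 / 7213749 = 5.16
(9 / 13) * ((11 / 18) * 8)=44 / 13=3.38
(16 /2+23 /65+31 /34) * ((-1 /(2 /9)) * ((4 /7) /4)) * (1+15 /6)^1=-184293 /8840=-20.85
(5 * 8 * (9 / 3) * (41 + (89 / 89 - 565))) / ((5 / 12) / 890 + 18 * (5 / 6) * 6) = -134055360 / 192241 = -697.33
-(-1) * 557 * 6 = 3342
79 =79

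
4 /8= 1 /2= 0.50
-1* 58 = -58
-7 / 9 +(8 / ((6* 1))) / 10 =-29 / 45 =-0.64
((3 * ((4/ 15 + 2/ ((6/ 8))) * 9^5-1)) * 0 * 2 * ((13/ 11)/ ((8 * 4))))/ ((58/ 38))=0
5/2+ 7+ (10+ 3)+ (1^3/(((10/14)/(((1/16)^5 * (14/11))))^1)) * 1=648806449/28835840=22.50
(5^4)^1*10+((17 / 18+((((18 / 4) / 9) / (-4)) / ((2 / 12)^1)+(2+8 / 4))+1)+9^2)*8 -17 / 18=124895 / 18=6938.61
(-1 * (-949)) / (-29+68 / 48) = -11388 / 331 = -34.40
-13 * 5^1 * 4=-260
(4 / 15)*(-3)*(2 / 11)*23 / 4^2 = -23 / 110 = -0.21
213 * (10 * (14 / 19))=29820 / 19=1569.47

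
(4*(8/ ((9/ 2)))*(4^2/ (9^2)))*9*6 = 75.85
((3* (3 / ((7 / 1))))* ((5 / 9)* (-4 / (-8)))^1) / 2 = 5 / 28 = 0.18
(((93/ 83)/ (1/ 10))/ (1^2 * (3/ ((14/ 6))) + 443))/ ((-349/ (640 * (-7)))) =2916480/ 9008737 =0.32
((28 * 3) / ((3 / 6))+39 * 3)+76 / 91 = 26011 / 91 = 285.84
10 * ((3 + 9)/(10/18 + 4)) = 1080/41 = 26.34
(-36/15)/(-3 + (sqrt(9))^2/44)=176/205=0.86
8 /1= 8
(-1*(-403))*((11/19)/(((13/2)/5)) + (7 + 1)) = 64666/19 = 3403.47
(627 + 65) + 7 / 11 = 692.64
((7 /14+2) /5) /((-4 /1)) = -1 /8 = -0.12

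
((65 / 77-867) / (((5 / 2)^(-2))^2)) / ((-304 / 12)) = 62525625 / 46816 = 1335.56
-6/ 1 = -6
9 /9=1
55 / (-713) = -55 / 713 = -0.08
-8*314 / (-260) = 628 / 65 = 9.66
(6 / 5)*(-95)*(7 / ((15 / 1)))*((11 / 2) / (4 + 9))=-1463 / 65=-22.51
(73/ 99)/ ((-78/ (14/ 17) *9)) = -511/ 590733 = -0.00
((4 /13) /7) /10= 2 /455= 0.00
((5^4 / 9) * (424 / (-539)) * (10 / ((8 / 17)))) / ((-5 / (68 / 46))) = 38292500 / 111573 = 343.21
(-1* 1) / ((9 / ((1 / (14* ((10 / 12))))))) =-1 / 105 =-0.01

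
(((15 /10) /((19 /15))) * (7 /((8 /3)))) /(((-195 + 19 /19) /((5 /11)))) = -4725 /648736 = -0.01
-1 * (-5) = 5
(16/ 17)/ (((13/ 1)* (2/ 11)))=88/ 221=0.40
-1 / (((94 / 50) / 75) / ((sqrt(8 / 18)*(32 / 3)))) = -40000 / 141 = -283.69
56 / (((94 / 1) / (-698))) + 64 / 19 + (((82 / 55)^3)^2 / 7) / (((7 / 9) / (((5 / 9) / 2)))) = -99780700022434184 / 242244358365625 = -411.90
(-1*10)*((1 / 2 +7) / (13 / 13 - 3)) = 75 / 2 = 37.50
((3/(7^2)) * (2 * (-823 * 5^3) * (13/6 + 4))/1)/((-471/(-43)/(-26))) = 4255527250/23079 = 184389.59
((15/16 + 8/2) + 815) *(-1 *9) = -118071/16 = -7379.44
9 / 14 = 0.64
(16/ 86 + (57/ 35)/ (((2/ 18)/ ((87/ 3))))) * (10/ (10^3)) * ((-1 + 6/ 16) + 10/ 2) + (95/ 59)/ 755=5702333419/ 306469600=18.61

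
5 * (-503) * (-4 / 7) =10060 / 7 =1437.14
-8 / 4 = -2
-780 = -780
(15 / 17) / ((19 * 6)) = 5 / 646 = 0.01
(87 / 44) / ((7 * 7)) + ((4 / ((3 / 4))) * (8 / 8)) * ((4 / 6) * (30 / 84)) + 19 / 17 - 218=-71110357 / 329868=-215.57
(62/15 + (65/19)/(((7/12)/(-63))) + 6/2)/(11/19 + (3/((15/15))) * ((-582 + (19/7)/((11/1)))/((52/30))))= 206740534/574165545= 0.36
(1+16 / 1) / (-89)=-17 / 89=-0.19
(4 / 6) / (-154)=-1 / 231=-0.00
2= 2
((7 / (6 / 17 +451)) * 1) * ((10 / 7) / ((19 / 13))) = 2210 / 145787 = 0.02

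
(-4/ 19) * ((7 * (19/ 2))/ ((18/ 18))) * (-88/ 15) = 1232/ 15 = 82.13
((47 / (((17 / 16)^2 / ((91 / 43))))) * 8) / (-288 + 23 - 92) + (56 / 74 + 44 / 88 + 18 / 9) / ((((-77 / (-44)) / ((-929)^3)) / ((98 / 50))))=-1714465281622308622 / 586243725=-2924492337.42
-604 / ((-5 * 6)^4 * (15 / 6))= -151 / 506250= -0.00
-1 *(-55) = 55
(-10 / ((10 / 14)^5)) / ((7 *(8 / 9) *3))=-7203 / 2500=-2.88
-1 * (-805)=805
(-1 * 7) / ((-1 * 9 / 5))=35 / 9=3.89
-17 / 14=-1.21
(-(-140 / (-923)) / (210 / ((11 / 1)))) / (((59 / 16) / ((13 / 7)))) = -352 / 87969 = -0.00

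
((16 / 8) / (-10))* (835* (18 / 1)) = -3006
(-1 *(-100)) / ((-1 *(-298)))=50 / 149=0.34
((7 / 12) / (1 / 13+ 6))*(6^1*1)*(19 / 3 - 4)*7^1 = 4459 / 474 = 9.41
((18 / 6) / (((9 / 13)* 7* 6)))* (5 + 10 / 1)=1.55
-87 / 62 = -1.40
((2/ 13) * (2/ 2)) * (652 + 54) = 1412/ 13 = 108.62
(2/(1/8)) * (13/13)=16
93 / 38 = 2.45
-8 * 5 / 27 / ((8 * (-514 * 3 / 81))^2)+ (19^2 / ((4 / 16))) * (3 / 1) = 9155976441 / 2113568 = 4332.00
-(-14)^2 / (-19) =196 / 19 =10.32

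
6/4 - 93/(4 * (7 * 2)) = -9/56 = -0.16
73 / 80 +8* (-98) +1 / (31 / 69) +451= -818057 / 2480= -329.86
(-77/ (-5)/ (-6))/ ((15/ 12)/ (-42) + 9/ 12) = -196/ 55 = -3.56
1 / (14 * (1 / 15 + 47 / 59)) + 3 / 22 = 25779 / 117656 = 0.22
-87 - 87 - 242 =-416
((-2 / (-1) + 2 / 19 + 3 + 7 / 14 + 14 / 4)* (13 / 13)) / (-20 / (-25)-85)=-865 / 7999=-0.11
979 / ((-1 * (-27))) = 979 / 27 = 36.26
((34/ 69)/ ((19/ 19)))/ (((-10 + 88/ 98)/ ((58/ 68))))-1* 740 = -22774181/ 30774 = -740.05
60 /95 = 12 /19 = 0.63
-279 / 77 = -3.62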